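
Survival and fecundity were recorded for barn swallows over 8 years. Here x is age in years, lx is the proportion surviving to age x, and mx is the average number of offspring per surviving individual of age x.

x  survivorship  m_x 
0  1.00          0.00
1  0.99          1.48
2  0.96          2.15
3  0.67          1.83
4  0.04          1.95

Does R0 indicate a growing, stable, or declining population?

growing

R0 = Σ lx·mx = 0 + 1.4652 + 2.064 + 1.2261 + 0.078 = 4.8333
R0 > 1, so the population is growing.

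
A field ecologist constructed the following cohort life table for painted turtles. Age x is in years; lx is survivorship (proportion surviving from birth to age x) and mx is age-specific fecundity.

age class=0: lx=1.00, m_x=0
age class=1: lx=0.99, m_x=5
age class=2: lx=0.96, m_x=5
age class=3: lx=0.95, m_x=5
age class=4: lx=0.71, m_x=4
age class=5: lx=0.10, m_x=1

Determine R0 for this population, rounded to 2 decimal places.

lx·mx by age: 0, 4.95, 4.8, 4.75, 2.84, 0.1
R0 = Σ lx·mx = 17.44 → 17.44

17.44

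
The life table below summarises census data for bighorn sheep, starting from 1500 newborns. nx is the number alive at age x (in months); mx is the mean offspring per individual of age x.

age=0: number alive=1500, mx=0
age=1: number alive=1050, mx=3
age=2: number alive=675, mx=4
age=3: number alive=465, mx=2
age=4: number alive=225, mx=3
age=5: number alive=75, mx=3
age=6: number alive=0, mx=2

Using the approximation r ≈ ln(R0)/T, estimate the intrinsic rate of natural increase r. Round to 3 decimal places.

0.827

lx = nx/n0 = nx/1500: 1, 0.7, 0.45, 0.31, 0.15, 0.05, 0
R0 = Σ lx·mx = 0 + 2.1 + 1.8 + 0.62 + 0.45 + 0.15 + 0 = 5.12
Σ x·lx·mx = 10.11; T = 10.11/5.12 = 1.97461…
r ≈ ln(R0)/T = ln(5.12)/1.97461… = 0.82708… → 0.827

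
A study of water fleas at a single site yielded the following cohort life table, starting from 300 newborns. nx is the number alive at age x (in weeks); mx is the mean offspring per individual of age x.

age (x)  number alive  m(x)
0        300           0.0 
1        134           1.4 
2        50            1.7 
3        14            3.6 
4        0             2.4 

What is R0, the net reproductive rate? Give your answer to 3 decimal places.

1.077

lx = nx/n0 = nx/300: 1, 0.44667…, 0.16667…, 0.04667…, 0
lx·mx by age: 0, 0.625333…, 0.283333…, 0.168…, 0
R0 = Σ lx·mx = 1.076667… → 1.077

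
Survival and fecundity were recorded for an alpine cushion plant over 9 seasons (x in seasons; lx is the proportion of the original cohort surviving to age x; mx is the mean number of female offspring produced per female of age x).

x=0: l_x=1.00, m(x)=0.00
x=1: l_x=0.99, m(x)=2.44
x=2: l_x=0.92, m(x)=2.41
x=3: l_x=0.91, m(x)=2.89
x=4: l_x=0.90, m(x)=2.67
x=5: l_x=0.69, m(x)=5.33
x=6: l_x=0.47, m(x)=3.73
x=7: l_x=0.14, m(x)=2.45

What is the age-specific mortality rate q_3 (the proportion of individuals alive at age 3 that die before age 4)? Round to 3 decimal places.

0.011

q_3 = (l_3 − l_4) / l_3 = (0.91 − 0.9) / 0.91
     = 0.01 / 0.91 = 0.010989… → 0.011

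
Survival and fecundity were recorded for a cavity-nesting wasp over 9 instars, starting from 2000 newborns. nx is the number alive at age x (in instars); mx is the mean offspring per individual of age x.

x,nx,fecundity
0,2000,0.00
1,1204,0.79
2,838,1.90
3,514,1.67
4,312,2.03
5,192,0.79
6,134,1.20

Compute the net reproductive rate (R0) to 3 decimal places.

lx = nx/n0 = nx/2000: 1, 0.602, 0.419, 0.257, 0.156, 0.096, 0.067
lx·mx by age: 0, 0.47558, 0.7961, 0.42919, 0.31668, 0.07584, 0.0804
R0 = Σ lx·mx = 2.17379 → 2.174

2.174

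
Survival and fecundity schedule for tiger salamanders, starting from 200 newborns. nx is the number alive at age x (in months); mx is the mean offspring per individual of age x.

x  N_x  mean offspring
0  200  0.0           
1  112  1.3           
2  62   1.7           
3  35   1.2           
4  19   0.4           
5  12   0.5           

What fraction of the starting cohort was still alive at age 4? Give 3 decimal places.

0.095

l_4 = n_4/n_0 = 19/200 = 0.095 → 0.095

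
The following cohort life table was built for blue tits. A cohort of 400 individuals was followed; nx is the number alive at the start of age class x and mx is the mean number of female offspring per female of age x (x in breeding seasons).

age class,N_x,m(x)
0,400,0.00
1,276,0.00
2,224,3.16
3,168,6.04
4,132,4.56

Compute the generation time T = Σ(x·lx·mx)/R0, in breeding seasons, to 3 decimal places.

2.954

lx = nx/n0 = nx/400: 1, 0.69, 0.56, 0.42, 0.33
lx·mx: 0, 0, 1.7696, 2.5368, 1.5048 → R0 = 5.8112
x·lx·mx: 0, 0, 3.5392, 7.6104, 6.0192 → Σ = 17.1688
T = 17.1688 / 5.8112 = 2.954433… → 2.954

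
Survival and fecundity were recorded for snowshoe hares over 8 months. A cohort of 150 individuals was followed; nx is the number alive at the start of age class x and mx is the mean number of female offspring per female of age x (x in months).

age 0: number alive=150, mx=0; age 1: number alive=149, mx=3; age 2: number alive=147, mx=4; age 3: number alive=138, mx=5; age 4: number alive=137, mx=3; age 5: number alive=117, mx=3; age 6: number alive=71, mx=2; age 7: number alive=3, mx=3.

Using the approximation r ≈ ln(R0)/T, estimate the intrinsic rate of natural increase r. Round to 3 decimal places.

lx = nx/n0 = nx/150: 1, 0.99333…, 0.98, 0.92, 0.91333…, 0.78, 0.47333…, 0.02
R0 = Σ lx·mx = 0 + 2.98… + 3.92 + 4.6 + 2.74… + 2.34 + 0.94667… + 0.06 = 17.586667…
Σ x·lx·mx = 53.38…; T = 53.38…/17.586667… = 3.03525…
r ≈ ln(R0)/T = ln(17.586667…)/3.03525… = 0.94461… → 0.945

0.945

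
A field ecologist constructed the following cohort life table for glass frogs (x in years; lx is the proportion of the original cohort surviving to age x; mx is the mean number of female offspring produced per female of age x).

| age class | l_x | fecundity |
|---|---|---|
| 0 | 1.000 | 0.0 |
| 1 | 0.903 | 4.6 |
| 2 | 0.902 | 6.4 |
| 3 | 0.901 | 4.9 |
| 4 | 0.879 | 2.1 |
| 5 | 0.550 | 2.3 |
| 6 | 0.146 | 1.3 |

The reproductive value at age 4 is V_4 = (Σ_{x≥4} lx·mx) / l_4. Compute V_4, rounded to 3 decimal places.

3.755

lx·mx for x ≥ 4: 1.8459, 1.265, 0.1898 → sum = 3.3007
V_4 = 3.3007 / l_4 = 3.3007 / 0.879 = 3.755063… → 3.755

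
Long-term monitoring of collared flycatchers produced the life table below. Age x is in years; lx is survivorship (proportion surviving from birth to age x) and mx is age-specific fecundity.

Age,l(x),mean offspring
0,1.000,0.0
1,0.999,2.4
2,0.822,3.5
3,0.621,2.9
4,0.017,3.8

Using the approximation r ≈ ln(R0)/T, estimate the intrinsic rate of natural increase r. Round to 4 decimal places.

1.0161

R0 = Σ lx·mx = 0 + 2.3976 + 2.877 + 1.8009 + 0.0646 = 7.1401
Σ x·lx·mx = 13.8127; T = 13.8127/7.1401 = 1.93452…
r ≈ ln(R0)/T = ln(7.1401)/1.93452… = 1.016129… → 1.0161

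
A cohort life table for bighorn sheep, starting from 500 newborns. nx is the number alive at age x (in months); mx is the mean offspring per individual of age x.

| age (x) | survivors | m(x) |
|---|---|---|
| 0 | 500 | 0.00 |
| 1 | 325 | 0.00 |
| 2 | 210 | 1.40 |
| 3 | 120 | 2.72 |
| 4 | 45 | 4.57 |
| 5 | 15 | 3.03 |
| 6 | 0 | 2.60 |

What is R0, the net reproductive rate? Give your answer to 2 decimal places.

lx = nx/n0 = nx/500: 1, 0.65, 0.42, 0.24, 0.09, 0.03, 0
lx·mx by age: 0, 0, 0.588, 0.6528, 0.4113, 0.0909, 0
R0 = Σ lx·mx = 1.743 → 1.74

1.74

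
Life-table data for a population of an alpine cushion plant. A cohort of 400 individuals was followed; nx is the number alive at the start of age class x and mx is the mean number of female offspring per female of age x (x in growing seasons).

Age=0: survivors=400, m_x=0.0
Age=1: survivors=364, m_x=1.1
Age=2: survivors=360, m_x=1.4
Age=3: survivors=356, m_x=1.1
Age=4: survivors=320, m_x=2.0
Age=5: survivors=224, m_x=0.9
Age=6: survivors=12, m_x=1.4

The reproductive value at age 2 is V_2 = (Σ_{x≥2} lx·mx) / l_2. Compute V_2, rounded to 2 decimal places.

4.87

lx = nx/n0 = nx/400: 1, 0.91, 0.9, 0.89, 0.8, 0.56, 0.03
lx·mx for x ≥ 2: 1.26, 0.979, 1.6, 0.504, 0.042 → sum = 4.385
V_2 = 4.385 / l_2 = 4.385 / 0.9 = 4.872222… → 4.87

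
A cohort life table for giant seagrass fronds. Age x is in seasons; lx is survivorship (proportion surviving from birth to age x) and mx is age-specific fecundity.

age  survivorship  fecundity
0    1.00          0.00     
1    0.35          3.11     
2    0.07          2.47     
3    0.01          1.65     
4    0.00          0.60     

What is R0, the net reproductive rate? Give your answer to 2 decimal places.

lx·mx by age: 0, 1.0885, 0.1729, 0.0165, 0
R0 = Σ lx·mx = 1.2779 → 1.28

1.28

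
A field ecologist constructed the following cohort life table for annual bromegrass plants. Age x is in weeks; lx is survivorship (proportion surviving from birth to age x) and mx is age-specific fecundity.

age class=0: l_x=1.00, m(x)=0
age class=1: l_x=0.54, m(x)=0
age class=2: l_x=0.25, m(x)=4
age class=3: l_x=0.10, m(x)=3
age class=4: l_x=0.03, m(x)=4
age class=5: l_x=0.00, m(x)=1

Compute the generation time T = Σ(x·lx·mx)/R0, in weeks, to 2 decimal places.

2.38

lx·mx: 0, 0, 1, 0.3, 0.12, 0 → R0 = 1.42
x·lx·mx: 0, 0, 2, 0.9, 0.48, 0 → Σ = 3.38
T = 3.38 / 1.42 = 2.380282… → 2.38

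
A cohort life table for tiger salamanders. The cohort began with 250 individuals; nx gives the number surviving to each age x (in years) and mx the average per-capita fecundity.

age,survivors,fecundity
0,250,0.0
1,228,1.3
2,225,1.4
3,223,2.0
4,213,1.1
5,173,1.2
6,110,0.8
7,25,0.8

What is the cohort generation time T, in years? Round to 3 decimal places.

3.053

lx = nx/n0 = nx/250: 1, 0.912, 0.9, 0.892, 0.852, 0.692, 0.44, 0.1
lx·mx: 0, 1.1856, 1.26, 1.784, 0.9372, 0.8304, 0.352, 0.08 → R0 = 6.4292
x·lx·mx: 0, 1.1856, 2.52, 5.352, 3.7488, 4.152, 2.112, 0.56 → Σ = 19.6304
T = 19.6304 / 6.4292 = 3.053319… → 3.053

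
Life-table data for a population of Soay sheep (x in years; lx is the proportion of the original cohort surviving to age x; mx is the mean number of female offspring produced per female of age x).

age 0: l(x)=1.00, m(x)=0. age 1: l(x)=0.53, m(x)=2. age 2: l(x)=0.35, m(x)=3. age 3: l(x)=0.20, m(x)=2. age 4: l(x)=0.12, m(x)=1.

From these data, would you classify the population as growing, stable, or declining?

R0 = Σ lx·mx = 0 + 1.06 + 1.05 + 0.4 + 0.12 = 2.63
R0 > 1, so the population is growing.

growing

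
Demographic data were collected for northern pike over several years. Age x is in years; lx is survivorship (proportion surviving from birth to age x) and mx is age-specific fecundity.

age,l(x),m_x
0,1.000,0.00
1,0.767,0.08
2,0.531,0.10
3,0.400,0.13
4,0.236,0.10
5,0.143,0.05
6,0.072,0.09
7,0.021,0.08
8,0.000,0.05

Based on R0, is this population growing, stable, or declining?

declining

R0 = Σ lx·mx = 0 + 0.06136 + 0.0531 + 0.052 + 0.0236 + 0.00715 + 0.00648 + 0.00168 + 0 = 0.20537
R0 < 1, so the population is declining.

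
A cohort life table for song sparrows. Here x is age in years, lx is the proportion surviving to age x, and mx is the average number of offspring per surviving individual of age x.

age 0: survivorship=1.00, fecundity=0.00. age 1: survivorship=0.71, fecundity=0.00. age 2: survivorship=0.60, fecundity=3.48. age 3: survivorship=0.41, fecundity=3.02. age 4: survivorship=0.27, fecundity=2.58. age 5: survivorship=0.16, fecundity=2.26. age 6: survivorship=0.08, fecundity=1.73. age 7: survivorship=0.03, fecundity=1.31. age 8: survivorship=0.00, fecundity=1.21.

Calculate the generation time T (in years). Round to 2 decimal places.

2.98

lx·mx: 0, 0, 2.088, 1.2382, 0.6966, 0.3616, 0.1384, 0.0393, 0 → R0 = 4.5621
x·lx·mx: 0, 0, 4.176, 3.7146, 2.7864, 1.808, 0.8304, 0.2751, 0 → Σ = 13.5905
T = 13.5905 / 4.5621 = 2.979001… → 2.98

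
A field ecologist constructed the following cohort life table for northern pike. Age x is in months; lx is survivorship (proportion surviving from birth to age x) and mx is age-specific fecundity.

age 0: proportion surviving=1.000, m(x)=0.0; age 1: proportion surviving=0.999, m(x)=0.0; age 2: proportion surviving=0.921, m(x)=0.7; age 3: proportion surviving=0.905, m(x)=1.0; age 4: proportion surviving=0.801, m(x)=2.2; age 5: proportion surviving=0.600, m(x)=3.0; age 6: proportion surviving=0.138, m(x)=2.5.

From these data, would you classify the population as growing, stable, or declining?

growing

R0 = Σ lx·mx = 0 + 0 + 0.6447 + 0.905 + 1.7622 + 1.8 + 0.345 = 5.4569
R0 > 1, so the population is growing.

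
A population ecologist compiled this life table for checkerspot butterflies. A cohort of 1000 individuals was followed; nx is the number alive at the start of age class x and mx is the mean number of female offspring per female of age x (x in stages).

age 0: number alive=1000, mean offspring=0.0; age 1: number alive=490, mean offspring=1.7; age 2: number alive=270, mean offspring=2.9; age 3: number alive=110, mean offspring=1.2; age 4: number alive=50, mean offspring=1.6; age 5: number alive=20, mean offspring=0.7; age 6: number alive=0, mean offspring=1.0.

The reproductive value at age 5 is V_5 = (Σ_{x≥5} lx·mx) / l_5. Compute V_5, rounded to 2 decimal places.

0.70

lx = nx/n0 = nx/1000: 1, 0.49, 0.27, 0.11, 0.05, 0.02, 0
lx·mx for x ≥ 5: 0.014, 0 → sum = 0.014
V_5 = 0.014 / l_5 = 0.014 / 0.02 = 0.7 → 0.70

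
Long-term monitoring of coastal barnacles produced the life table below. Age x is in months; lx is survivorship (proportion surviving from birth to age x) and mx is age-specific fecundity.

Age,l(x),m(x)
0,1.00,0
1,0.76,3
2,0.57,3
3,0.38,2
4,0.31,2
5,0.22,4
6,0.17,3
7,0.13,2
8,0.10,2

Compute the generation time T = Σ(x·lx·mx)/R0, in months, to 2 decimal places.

2.96

lx·mx: 0, 2.28, 1.71, 0.76, 0.62, 0.88, 0.51, 0.26, 0.2 → R0 = 7.22
x·lx·mx: 0, 2.28, 3.42, 2.28, 2.48, 4.4, 3.06, 1.82, 1.6 → Σ = 21.34
T = 21.34 / 7.22 = 2.955679… → 2.96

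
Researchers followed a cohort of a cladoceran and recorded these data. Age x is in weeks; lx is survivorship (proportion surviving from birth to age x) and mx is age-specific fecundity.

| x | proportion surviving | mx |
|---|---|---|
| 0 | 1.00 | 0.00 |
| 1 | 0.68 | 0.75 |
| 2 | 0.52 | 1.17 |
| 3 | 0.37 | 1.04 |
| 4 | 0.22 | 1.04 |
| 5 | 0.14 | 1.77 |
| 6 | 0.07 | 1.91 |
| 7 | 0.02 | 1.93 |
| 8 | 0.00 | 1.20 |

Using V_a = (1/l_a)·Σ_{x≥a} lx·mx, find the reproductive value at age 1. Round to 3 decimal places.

3.165

lx·mx for x ≥ 1: 0.51, 0.6084, 0.3848, 0.2288, 0.2478, 0.1337, 0.0386, 0 → sum = 2.1521
V_1 = 2.1521 / l_1 = 2.1521 / 0.68 = 3.164853… → 3.165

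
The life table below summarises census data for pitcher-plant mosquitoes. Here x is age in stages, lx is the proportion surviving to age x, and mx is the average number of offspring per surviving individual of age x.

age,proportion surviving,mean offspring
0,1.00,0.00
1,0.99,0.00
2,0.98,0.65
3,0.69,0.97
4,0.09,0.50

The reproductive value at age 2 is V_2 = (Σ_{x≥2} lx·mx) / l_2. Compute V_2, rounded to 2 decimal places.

lx·mx for x ≥ 2: 0.637, 0.6693, 0.045 → sum = 1.3513
V_2 = 1.3513 / l_2 = 1.3513 / 0.98 = 1.378878… → 1.38

1.38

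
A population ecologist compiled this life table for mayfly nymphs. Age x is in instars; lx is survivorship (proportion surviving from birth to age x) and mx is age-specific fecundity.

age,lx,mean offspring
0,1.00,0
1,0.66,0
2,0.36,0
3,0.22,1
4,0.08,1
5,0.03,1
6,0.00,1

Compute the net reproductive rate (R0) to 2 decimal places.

0.33

lx·mx by age: 0, 0, 0, 0.22, 0.08, 0.03, 0
R0 = Σ lx·mx = 0.33 → 0.33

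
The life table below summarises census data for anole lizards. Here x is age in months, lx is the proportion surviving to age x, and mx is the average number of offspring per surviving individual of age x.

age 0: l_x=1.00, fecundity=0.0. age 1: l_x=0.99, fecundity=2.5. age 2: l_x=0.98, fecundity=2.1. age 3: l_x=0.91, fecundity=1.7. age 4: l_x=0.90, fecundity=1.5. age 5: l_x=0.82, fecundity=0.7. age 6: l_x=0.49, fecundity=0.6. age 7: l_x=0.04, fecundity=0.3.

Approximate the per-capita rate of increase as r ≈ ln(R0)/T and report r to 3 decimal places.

R0 = Σ lx·mx = 0 + 2.475 + 2.058 + 1.547 + 1.35 + 0.574 + 0.294 + 0.012 = 8.31
Σ x·lx·mx = 21.35; T = 21.35/8.31 = 2.56919…
r ≈ ln(R0)/T = ln(8.31)/2.56919… = 0.82417… → 0.824

0.824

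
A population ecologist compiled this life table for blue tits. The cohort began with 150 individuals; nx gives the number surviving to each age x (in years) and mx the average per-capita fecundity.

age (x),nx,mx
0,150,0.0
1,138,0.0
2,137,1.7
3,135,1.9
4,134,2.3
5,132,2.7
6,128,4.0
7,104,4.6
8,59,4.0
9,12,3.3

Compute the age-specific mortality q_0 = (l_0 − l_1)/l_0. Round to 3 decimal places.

0.080

lx = nx/n0 = nx/150: 1, 0.92, 0.91333…, 0.9, 0.89333…, 0.88, 0.85333…, 0.69333…, 0.39333…, 0.08
q_0 = (l_0 − l_1) / l_0 = (1 − 0.92) / 1
     = 0.08 / 1 = 0.08 → 0.080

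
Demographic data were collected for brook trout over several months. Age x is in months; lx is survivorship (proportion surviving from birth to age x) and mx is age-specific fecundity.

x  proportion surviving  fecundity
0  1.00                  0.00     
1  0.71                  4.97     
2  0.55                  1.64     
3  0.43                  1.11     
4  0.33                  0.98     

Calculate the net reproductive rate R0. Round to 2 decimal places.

lx·mx by age: 0, 3.5287, 0.902, 0.4773, 0.3234
R0 = Σ lx·mx = 5.2314 → 5.23

5.23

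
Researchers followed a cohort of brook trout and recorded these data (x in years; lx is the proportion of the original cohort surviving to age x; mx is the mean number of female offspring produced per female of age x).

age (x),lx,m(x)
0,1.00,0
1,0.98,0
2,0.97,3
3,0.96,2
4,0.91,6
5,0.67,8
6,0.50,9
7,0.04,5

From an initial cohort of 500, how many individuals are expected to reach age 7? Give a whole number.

Expected survivors = N0 · l_7 = 500 × 0.04 = 20 → 20

20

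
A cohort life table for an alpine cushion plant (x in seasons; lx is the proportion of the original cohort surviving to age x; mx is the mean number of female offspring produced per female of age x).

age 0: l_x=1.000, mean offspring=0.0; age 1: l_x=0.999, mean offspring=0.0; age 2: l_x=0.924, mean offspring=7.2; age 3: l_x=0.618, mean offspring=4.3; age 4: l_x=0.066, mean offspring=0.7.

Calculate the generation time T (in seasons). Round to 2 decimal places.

lx·mx: 0, 0, 6.6528, 2.6574, 0.0462 → R0 = 9.3564
x·lx·mx: 0, 0, 13.3056, 7.9722, 0.1848 → Σ = 21.4626
T = 21.4626 / 9.3564 = 2.293895… → 2.29

2.29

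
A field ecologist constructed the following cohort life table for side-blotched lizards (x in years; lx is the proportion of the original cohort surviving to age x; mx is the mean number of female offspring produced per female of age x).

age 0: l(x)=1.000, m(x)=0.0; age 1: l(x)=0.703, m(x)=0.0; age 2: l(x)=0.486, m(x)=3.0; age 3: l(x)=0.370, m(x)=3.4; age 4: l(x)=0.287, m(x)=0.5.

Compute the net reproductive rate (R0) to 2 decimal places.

2.86

lx·mx by age: 0, 0, 1.458, 1.258, 0.1435
R0 = Σ lx·mx = 2.8595 → 2.86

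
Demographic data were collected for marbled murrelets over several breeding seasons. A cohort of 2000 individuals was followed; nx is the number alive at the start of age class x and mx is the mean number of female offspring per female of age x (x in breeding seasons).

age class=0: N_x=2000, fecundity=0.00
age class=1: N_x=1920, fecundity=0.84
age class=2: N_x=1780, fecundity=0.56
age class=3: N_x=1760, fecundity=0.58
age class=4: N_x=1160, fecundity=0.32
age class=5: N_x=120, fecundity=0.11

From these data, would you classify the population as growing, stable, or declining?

lx = nx/n0 = nx/2000: 1, 0.96, 0.89, 0.88, 0.58, 0.06
R0 = Σ lx·mx = 0 + 0.8064 + 0.4984 + 0.5104 + 0.1856 + 0.0066 = 2.0074
R0 > 1, so the population is growing.

growing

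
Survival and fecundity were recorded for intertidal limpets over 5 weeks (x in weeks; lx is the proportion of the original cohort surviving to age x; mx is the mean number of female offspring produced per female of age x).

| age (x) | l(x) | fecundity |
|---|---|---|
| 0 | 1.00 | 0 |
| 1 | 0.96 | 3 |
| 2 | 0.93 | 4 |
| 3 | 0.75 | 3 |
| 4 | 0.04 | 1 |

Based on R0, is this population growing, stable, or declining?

growing

R0 = Σ lx·mx = 0 + 2.88 + 3.72 + 2.25 + 0.04 = 8.89
R0 > 1, so the population is growing.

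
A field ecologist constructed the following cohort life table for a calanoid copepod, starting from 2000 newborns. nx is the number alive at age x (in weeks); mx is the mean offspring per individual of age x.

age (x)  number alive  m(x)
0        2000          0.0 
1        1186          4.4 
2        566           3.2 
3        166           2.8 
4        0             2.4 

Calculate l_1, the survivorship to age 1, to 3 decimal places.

l_1 = n_1/n_0 = 1186/2000 = 0.593 → 0.593

0.593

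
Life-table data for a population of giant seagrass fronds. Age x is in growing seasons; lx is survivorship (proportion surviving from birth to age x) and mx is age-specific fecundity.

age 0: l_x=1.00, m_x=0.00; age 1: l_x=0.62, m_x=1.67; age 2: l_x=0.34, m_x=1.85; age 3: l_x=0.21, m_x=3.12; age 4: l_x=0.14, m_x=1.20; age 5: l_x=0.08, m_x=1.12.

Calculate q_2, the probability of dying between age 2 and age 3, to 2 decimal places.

q_2 = (l_2 − l_3) / l_2 = (0.34 − 0.21) / 0.34
     = 0.13 / 0.34 = 0.382353… → 0.38

0.38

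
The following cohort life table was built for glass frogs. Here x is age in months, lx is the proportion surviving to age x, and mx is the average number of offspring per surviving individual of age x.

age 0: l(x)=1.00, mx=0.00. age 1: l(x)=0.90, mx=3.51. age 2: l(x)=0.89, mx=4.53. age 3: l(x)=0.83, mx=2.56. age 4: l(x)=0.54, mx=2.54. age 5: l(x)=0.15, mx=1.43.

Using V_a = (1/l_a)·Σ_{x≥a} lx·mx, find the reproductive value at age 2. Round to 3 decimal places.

8.700

lx·mx for x ≥ 2: 4.0317, 2.1248, 1.3716, 0.2145 → sum = 7.7426
V_2 = 7.7426 / l_2 = 7.7426 / 0.89 = 8.699551… → 8.700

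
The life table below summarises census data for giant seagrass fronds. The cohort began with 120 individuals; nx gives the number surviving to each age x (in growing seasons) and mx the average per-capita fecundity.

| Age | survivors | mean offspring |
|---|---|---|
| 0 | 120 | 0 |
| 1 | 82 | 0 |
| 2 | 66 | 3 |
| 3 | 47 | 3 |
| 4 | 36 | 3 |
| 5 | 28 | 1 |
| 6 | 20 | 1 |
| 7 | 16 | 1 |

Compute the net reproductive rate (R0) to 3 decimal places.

lx = nx/n0 = nx/120: 1, 0.68333…, 0.55, 0.39167…, 0.3, 0.23333…, 0.16667…, 0.13333…
lx·mx by age: 0, 0, 1.65, 1.175…, 0.9, 0.233333…, 0.166667…, 0.133333…
R0 = Σ lx·mx = 4.258333… → 4.258

4.258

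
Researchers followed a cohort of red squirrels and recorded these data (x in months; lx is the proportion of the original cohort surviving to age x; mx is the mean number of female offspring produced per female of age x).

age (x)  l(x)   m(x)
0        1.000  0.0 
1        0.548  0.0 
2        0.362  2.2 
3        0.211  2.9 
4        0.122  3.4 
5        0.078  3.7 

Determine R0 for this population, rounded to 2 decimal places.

lx·mx by age: 0, 0, 0.7964, 0.6119, 0.4148, 0.2886
R0 = Σ lx·mx = 2.1117 → 2.11

2.11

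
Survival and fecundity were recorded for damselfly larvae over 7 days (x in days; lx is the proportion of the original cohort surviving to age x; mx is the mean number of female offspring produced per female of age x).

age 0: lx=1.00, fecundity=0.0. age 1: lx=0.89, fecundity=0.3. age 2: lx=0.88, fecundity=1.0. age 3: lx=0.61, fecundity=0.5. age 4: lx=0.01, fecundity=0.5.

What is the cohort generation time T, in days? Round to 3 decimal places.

2.033

lx·mx: 0, 0.267, 0.88, 0.305, 0.005 → R0 = 1.457
x·lx·mx: 0, 0.267, 1.76, 0.915, 0.02 → Σ = 2.962
T = 2.962 / 1.457 = 2.032944… → 2.033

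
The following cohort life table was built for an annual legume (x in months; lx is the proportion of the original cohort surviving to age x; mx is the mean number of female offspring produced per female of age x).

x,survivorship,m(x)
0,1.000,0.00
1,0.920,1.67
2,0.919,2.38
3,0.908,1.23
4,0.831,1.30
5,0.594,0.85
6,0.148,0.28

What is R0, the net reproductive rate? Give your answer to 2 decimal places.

lx·mx by age: 0, 1.5364, 2.18722, 1.11684, 1.0803, 0.5049, 0.04144
R0 = Σ lx·mx = 6.4671 → 6.47

6.47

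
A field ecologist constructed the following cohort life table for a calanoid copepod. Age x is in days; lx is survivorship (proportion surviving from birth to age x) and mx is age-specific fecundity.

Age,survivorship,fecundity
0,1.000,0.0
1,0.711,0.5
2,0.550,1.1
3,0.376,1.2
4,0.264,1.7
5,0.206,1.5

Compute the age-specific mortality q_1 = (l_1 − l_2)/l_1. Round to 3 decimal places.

q_1 = (l_1 − l_2) / l_1 = (0.711 − 0.55) / 0.711
     = 0.161 / 0.711 = 0.226442… → 0.226

0.226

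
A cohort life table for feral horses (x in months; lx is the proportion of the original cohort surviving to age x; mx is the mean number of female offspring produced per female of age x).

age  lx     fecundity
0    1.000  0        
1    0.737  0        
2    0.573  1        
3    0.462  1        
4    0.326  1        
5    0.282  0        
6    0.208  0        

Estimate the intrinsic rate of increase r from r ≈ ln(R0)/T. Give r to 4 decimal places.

R0 = Σ lx·mx = 0 + 0 + 0.573 + 0.462 + 0.326 + 0 + 0 = 1.361
Σ x·lx·mx = 3.836; T = 3.836/1.361 = 2.81852…
r ≈ ln(R0)/T = ln(1.361)/2.81852… = 0.109355… → 0.1094

0.1094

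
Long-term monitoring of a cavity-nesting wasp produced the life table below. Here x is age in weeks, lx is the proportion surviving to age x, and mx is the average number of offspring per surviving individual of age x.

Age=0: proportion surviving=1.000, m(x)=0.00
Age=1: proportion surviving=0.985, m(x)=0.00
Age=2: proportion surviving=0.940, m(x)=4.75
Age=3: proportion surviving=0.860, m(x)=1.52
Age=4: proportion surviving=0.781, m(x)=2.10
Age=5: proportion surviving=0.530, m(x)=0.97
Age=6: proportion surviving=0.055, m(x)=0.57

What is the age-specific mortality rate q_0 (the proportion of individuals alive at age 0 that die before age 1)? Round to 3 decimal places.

0.015

q_0 = (l_0 − l_1) / l_0 = (1 − 0.985) / 1
     = 0.015 / 1 = 0.015 → 0.015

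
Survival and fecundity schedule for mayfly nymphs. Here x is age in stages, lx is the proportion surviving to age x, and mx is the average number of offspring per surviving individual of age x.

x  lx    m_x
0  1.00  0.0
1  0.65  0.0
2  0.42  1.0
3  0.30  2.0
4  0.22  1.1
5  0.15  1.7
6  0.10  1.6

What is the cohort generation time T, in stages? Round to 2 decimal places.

lx·mx: 0, 0, 0.42, 0.6, 0.242, 0.255, 0.16 → R0 = 1.677
x·lx·mx: 0, 0, 0.84, 1.8, 0.968, 1.275, 0.96 → Σ = 5.843
T = 5.843 / 1.677 = 3.484198… → 3.48

3.48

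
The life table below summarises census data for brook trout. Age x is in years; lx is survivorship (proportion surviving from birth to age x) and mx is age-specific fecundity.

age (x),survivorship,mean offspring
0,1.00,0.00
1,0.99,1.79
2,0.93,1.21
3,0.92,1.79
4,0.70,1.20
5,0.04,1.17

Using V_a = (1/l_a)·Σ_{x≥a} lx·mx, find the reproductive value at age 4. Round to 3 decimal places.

1.267

lx·mx for x ≥ 4: 0.84, 0.0468 → sum = 0.8868
V_4 = 0.8868 / l_4 = 0.8868 / 0.7 = 1.266857… → 1.267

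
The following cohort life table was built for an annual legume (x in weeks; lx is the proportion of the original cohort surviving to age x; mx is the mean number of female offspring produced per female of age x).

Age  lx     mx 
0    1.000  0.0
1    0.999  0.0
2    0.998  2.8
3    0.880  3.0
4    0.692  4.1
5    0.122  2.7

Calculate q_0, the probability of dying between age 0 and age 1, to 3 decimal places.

q_0 = (l_0 − l_1) / l_0 = (1 − 0.999) / 1
     = 0.001 / 1 = 0.001 → 0.001

0.001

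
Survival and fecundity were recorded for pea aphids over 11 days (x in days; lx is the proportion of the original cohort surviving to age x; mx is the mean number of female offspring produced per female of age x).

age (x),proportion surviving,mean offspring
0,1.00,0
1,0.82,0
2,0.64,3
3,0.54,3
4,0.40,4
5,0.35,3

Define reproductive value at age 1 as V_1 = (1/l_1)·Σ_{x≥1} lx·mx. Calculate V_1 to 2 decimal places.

7.55

lx·mx for x ≥ 1: 0, 1.92, 1.62, 1.6, 1.05 → sum = 6.19
V_1 = 6.19 / l_1 = 6.19 / 0.82 = 7.54878… → 7.55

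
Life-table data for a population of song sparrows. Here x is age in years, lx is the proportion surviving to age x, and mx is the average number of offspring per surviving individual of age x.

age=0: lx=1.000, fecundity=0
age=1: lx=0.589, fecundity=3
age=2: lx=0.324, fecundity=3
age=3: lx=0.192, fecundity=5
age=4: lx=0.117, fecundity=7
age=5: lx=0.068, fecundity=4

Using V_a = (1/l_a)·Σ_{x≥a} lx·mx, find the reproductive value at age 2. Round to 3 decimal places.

lx·mx for x ≥ 2: 0.972, 0.96, 0.819, 0.272 → sum = 3.023
V_2 = 3.023 / l_2 = 3.023 / 0.324 = 9.330247… → 9.330

9.330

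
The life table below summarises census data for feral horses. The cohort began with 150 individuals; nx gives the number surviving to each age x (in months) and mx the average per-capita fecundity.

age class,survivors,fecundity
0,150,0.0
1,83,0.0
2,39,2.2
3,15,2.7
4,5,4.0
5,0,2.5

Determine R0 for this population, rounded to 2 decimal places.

0.98

lx = nx/n0 = nx/150: 1, 0.55333…, 0.26, 0.1, 0.03333…, 0
lx·mx by age: 0, 0, 0.572, 0.27, 0.133333…, 0
R0 = Σ lx·mx = 0.975333… → 0.98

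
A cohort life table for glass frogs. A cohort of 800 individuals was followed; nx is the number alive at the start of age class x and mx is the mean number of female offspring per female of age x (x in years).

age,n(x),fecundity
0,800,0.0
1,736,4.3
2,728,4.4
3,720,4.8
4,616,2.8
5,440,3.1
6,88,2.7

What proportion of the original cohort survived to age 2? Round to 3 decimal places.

0.910

l_2 = n_2/n_0 = 728/800 = 0.91 → 0.910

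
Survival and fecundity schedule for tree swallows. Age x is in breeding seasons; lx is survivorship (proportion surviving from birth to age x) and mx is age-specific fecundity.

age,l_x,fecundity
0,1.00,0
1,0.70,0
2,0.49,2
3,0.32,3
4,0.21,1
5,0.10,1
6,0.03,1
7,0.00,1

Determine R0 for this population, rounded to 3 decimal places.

lx·mx by age: 0, 0, 0.98, 0.96, 0.21, 0.1, 0.03, 0
R0 = Σ lx·mx = 2.28 → 2.280

2.280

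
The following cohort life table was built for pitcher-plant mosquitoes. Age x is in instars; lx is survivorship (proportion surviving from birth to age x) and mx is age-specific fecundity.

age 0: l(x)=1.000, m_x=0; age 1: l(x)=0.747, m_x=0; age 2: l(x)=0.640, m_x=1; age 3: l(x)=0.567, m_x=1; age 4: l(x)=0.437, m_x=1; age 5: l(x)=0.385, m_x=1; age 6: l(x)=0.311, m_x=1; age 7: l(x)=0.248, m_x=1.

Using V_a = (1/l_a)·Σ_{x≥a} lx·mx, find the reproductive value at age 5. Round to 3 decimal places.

2.452

lx·mx for x ≥ 5: 0.385, 0.311, 0.248 → sum = 0.944
V_5 = 0.944 / l_5 = 0.944 / 0.385 = 2.451948… → 2.452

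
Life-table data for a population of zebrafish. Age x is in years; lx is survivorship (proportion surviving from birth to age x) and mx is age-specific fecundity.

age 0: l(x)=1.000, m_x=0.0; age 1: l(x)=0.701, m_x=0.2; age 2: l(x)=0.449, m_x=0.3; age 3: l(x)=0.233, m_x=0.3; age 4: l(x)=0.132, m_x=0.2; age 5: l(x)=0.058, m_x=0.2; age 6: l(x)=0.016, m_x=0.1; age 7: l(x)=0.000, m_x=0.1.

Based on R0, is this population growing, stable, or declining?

declining

R0 = Σ lx·mx = 0 + 0.1402 + 0.1347 + 0.0699 + 0.0264 + 0.0116 + 0.0016 + 0 = 0.3844
R0 < 1, so the population is declining.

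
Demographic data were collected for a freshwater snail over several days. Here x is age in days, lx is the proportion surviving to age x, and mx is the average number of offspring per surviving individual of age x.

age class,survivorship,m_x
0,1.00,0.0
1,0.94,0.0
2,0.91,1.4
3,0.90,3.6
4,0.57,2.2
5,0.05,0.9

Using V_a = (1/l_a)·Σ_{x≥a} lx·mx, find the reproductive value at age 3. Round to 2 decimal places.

5.04

lx·mx for x ≥ 3: 3.24, 1.254, 0.045 → sum = 4.539
V_3 = 4.539 / l_3 = 4.539 / 0.9 = 5.043333… → 5.04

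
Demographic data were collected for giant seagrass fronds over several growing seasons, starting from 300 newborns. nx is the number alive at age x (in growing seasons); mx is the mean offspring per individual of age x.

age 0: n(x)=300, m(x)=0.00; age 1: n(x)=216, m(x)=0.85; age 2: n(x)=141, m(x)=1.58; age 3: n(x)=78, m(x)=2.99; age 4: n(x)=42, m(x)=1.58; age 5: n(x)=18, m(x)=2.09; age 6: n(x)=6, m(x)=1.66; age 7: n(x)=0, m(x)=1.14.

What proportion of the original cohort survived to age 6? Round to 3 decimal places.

l_6 = n_6/n_0 = 6/300 = 0.02 → 0.020

0.020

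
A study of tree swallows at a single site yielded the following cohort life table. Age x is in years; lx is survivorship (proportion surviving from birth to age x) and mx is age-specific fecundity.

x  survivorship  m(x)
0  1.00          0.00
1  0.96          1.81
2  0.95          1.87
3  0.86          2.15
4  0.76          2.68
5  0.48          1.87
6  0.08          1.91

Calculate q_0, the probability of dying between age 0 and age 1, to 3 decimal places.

0.040

q_0 = (l_0 − l_1) / l_0 = (1 − 0.96) / 1
     = 0.04 / 1 = 0.04 → 0.040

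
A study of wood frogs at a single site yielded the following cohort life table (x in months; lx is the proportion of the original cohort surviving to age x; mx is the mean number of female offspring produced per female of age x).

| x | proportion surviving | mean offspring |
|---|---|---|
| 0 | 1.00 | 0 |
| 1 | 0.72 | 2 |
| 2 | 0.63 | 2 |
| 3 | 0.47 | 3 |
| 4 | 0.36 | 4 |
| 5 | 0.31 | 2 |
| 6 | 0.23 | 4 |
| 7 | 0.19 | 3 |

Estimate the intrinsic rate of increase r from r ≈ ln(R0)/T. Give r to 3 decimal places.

R0 = Σ lx·mx = 0 + 1.44 + 1.26 + 1.41 + 1.44 + 0.62 + 0.92 + 0.57 = 7.66
Σ x·lx·mx = 26.56; T = 26.56/7.66 = 3.46736…
r ≈ ln(R0)/T = ln(7.66)/3.46736… = 0.58719… → 0.587

0.587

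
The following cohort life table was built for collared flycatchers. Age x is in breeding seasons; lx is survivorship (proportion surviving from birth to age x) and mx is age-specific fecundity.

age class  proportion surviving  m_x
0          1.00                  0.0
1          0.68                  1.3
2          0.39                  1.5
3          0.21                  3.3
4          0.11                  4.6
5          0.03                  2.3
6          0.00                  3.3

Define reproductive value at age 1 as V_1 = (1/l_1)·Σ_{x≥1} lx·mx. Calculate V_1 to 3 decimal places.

4.025

lx·mx for x ≥ 1: 0.884, 0.585, 0.693, 0.506, 0.069, 0 → sum = 2.737
V_1 = 2.737 / l_1 = 2.737 / 0.68 = 4.025 → 4.025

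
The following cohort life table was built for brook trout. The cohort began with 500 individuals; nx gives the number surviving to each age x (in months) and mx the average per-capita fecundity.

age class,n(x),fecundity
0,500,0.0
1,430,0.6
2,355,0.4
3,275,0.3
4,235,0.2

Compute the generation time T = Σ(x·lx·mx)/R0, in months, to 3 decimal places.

lx = nx/n0 = nx/500: 1, 0.86, 0.71, 0.55, 0.47
lx·mx: 0, 0.516, 0.284, 0.165, 0.094 → R0 = 1.059
x·lx·mx: 0, 0.516, 0.568, 0.495, 0.376 → Σ = 1.955
T = 1.955 / 1.059 = 1.846081… → 1.846

1.846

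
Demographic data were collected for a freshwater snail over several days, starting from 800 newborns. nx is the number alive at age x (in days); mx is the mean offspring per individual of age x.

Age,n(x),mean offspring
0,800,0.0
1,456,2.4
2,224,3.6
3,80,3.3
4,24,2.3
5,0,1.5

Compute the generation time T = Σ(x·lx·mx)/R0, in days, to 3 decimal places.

1.676

lx = nx/n0 = nx/800: 1, 0.57, 0.28, 0.1, 0.03, 0
lx·mx: 0, 1.368, 1.008, 0.33, 0.069, 0 → R0 = 2.775
x·lx·mx: 0, 1.368, 2.016, 0.99, 0.276, 0 → Σ = 4.65
T = 4.65 / 2.775 = 1.675676… → 1.676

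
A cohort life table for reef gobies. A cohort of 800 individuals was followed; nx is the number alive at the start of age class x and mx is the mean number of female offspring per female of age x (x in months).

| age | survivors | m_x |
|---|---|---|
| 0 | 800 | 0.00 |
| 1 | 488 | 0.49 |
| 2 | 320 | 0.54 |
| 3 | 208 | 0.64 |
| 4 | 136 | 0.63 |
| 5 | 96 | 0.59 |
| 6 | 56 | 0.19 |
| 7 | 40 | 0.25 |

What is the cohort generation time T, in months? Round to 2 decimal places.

lx = nx/n0 = nx/800: 1, 0.61, 0.4, 0.26, 0.17, 0.12, 0.07, 0.05
lx·mx: 0, 0.2989, 0.216, 0.1664, 0.1071, 0.0708, 0.0133, 0.0125 → R0 = 0.885
x·lx·mx: 0, 0.2989, 0.432, 0.4992, 0.4284, 0.354, 0.0798, 0.0875 → Σ = 2.1798
T = 2.1798 / 0.885 = 2.463051… → 2.46

2.46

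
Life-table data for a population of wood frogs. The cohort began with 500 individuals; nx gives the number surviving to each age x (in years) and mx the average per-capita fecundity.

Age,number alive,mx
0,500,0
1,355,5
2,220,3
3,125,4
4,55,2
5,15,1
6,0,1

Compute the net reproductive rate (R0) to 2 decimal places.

lx = nx/n0 = nx/500: 1, 0.71, 0.44, 0.25, 0.11, 0.03, 0
lx·mx by age: 0, 3.55, 1.32, 1, 0.22, 0.03, 0
R0 = Σ lx·mx = 6.12 → 6.12

6.12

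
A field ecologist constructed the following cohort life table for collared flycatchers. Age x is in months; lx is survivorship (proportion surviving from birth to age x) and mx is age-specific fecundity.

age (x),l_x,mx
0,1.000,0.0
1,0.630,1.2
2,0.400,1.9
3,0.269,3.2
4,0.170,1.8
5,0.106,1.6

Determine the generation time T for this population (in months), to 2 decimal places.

2.43

lx·mx: 0, 0.756, 0.76, 0.8608, 0.306, 0.1696 → R0 = 2.8524
x·lx·mx: 0, 0.756, 1.52, 2.5824, 1.224, 0.848 → Σ = 6.9304
T = 6.9304 / 2.8524 = 2.429673… → 2.43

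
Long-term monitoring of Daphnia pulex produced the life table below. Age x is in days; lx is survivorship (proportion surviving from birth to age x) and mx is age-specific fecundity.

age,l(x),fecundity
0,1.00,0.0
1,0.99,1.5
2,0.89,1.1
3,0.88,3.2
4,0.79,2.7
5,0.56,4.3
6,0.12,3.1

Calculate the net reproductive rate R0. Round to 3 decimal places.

lx·mx by age: 0, 1.485, 0.979, 2.816, 2.133, 2.408, 0.372
R0 = Σ lx·mx = 10.193 → 10.193

10.193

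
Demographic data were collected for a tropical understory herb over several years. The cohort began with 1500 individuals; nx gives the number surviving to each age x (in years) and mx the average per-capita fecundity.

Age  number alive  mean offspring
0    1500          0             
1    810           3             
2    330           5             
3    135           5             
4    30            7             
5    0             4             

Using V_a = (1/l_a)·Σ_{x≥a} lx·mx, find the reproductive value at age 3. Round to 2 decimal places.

lx = nx/n0 = nx/1500: 1, 0.54, 0.22, 0.09, 0.02, 0
lx·mx for x ≥ 3: 0.45, 0.14, 0 → sum = 0.59
V_3 = 0.59 / l_3 = 0.59 / 0.09 = 6.555556… → 6.56

6.56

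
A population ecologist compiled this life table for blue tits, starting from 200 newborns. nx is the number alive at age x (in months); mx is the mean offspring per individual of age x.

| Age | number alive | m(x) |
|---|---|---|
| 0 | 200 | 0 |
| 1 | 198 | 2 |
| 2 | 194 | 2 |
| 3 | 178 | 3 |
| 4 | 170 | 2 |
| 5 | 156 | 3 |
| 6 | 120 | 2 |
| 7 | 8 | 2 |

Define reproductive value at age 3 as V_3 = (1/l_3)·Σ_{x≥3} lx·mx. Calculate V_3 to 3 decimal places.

lx = nx/n0 = nx/200: 1, 0.99, 0.97, 0.89, 0.85, 0.78, 0.6, 0.04
lx·mx for x ≥ 3: 2.67, 1.7, 2.34, 1.2, 0.08 → sum = 7.99
V_3 = 7.99 / l_3 = 7.99 / 0.89 = 8.977528… → 8.978

8.978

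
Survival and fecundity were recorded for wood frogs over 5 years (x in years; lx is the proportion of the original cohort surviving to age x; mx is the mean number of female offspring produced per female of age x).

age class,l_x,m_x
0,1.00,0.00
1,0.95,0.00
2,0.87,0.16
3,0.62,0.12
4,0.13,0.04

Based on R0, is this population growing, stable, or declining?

declining

R0 = Σ lx·mx = 0 + 0 + 0.1392 + 0.0744 + 0.0052 = 0.2188
R0 < 1, so the population is declining.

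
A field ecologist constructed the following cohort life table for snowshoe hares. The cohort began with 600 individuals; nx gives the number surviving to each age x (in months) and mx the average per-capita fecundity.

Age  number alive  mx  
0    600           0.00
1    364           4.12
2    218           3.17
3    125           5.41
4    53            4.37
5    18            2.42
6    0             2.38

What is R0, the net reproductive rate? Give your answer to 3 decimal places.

lx = nx/n0 = nx/600: 1, 0.60667…, 0.36333…, 0.20833…, 0.08833…, 0.03, 0
lx·mx by age: 0, 2.499467…, 1.151767…, 1.127083…, 0.386017…, 0.0726, 0
R0 = Σ lx·mx = 5.236933… → 5.237

5.237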